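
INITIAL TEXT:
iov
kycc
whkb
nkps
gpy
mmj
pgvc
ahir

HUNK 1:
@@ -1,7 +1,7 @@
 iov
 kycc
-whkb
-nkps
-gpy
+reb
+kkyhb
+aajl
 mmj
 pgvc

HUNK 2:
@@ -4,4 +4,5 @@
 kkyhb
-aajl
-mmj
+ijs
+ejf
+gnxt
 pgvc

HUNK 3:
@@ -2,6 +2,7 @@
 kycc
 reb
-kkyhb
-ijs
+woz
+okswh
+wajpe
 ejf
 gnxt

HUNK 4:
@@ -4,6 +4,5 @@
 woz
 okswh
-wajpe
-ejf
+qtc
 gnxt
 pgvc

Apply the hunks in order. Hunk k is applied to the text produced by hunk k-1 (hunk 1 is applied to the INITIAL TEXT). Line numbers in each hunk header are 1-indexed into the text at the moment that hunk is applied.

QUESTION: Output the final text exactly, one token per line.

Hunk 1: at line 1 remove [whkb,nkps,gpy] add [reb,kkyhb,aajl] -> 8 lines: iov kycc reb kkyhb aajl mmj pgvc ahir
Hunk 2: at line 4 remove [aajl,mmj] add [ijs,ejf,gnxt] -> 9 lines: iov kycc reb kkyhb ijs ejf gnxt pgvc ahir
Hunk 3: at line 2 remove [kkyhb,ijs] add [woz,okswh,wajpe] -> 10 lines: iov kycc reb woz okswh wajpe ejf gnxt pgvc ahir
Hunk 4: at line 4 remove [wajpe,ejf] add [qtc] -> 9 lines: iov kycc reb woz okswh qtc gnxt pgvc ahir

Answer: iov
kycc
reb
woz
okswh
qtc
gnxt
pgvc
ahir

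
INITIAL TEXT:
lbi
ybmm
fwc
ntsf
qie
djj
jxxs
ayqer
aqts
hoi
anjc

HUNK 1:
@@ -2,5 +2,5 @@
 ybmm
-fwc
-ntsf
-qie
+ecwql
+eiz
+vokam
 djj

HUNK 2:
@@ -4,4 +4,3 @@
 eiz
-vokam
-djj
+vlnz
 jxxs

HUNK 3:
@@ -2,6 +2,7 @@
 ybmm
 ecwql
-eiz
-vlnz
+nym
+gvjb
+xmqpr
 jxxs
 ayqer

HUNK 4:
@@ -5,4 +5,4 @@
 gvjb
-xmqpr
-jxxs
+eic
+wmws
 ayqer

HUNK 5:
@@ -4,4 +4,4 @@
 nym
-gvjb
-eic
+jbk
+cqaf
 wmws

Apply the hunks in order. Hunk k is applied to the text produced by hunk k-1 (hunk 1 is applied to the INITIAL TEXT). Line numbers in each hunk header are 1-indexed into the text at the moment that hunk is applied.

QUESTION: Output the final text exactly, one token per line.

Answer: lbi
ybmm
ecwql
nym
jbk
cqaf
wmws
ayqer
aqts
hoi
anjc

Derivation:
Hunk 1: at line 2 remove [fwc,ntsf,qie] add [ecwql,eiz,vokam] -> 11 lines: lbi ybmm ecwql eiz vokam djj jxxs ayqer aqts hoi anjc
Hunk 2: at line 4 remove [vokam,djj] add [vlnz] -> 10 lines: lbi ybmm ecwql eiz vlnz jxxs ayqer aqts hoi anjc
Hunk 3: at line 2 remove [eiz,vlnz] add [nym,gvjb,xmqpr] -> 11 lines: lbi ybmm ecwql nym gvjb xmqpr jxxs ayqer aqts hoi anjc
Hunk 4: at line 5 remove [xmqpr,jxxs] add [eic,wmws] -> 11 lines: lbi ybmm ecwql nym gvjb eic wmws ayqer aqts hoi anjc
Hunk 5: at line 4 remove [gvjb,eic] add [jbk,cqaf] -> 11 lines: lbi ybmm ecwql nym jbk cqaf wmws ayqer aqts hoi anjc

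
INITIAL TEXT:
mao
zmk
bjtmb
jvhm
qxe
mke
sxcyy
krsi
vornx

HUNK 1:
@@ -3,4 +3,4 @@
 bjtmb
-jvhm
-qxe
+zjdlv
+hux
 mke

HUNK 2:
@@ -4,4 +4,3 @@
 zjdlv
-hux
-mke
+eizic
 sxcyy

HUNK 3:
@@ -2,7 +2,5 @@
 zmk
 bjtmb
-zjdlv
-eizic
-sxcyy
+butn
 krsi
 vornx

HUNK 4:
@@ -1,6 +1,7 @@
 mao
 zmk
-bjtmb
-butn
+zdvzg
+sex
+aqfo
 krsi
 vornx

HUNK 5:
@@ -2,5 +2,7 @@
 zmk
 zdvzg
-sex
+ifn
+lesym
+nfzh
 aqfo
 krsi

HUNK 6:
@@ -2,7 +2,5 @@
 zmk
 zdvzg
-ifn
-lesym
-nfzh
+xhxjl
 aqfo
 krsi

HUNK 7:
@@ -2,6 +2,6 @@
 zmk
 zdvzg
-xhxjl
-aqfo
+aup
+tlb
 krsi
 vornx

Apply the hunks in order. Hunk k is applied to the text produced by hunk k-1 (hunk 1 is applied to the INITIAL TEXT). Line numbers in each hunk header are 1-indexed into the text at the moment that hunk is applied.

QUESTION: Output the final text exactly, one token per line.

Answer: mao
zmk
zdvzg
aup
tlb
krsi
vornx

Derivation:
Hunk 1: at line 3 remove [jvhm,qxe] add [zjdlv,hux] -> 9 lines: mao zmk bjtmb zjdlv hux mke sxcyy krsi vornx
Hunk 2: at line 4 remove [hux,mke] add [eizic] -> 8 lines: mao zmk bjtmb zjdlv eizic sxcyy krsi vornx
Hunk 3: at line 2 remove [zjdlv,eizic,sxcyy] add [butn] -> 6 lines: mao zmk bjtmb butn krsi vornx
Hunk 4: at line 1 remove [bjtmb,butn] add [zdvzg,sex,aqfo] -> 7 lines: mao zmk zdvzg sex aqfo krsi vornx
Hunk 5: at line 2 remove [sex] add [ifn,lesym,nfzh] -> 9 lines: mao zmk zdvzg ifn lesym nfzh aqfo krsi vornx
Hunk 6: at line 2 remove [ifn,lesym,nfzh] add [xhxjl] -> 7 lines: mao zmk zdvzg xhxjl aqfo krsi vornx
Hunk 7: at line 2 remove [xhxjl,aqfo] add [aup,tlb] -> 7 lines: mao zmk zdvzg aup tlb krsi vornx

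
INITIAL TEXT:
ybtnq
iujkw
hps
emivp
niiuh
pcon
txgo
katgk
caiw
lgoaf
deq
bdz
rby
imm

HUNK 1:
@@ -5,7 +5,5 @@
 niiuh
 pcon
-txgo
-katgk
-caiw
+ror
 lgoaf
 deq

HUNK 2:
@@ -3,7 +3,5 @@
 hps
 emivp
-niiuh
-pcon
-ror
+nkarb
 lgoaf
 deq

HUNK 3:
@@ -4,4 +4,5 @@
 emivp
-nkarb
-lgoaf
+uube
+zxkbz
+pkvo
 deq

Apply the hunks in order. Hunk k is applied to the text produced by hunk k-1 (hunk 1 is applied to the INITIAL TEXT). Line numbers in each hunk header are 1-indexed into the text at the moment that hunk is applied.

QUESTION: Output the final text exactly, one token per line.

Answer: ybtnq
iujkw
hps
emivp
uube
zxkbz
pkvo
deq
bdz
rby
imm

Derivation:
Hunk 1: at line 5 remove [txgo,katgk,caiw] add [ror] -> 12 lines: ybtnq iujkw hps emivp niiuh pcon ror lgoaf deq bdz rby imm
Hunk 2: at line 3 remove [niiuh,pcon,ror] add [nkarb] -> 10 lines: ybtnq iujkw hps emivp nkarb lgoaf deq bdz rby imm
Hunk 3: at line 4 remove [nkarb,lgoaf] add [uube,zxkbz,pkvo] -> 11 lines: ybtnq iujkw hps emivp uube zxkbz pkvo deq bdz rby imm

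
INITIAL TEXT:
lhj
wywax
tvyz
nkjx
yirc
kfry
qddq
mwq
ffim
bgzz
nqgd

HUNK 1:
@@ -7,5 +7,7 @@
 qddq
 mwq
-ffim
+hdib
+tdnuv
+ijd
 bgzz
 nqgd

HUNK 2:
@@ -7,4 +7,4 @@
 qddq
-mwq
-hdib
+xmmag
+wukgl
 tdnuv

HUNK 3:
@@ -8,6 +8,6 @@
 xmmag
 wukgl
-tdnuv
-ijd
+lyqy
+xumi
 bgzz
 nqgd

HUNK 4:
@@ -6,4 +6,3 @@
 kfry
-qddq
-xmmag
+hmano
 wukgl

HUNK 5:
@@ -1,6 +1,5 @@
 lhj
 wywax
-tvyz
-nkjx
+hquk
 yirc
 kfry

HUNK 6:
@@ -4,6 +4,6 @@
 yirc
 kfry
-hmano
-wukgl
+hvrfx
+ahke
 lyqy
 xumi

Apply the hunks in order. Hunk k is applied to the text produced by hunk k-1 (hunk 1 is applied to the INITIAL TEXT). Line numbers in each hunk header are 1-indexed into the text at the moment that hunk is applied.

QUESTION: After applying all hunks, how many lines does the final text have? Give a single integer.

Hunk 1: at line 7 remove [ffim] add [hdib,tdnuv,ijd] -> 13 lines: lhj wywax tvyz nkjx yirc kfry qddq mwq hdib tdnuv ijd bgzz nqgd
Hunk 2: at line 7 remove [mwq,hdib] add [xmmag,wukgl] -> 13 lines: lhj wywax tvyz nkjx yirc kfry qddq xmmag wukgl tdnuv ijd bgzz nqgd
Hunk 3: at line 8 remove [tdnuv,ijd] add [lyqy,xumi] -> 13 lines: lhj wywax tvyz nkjx yirc kfry qddq xmmag wukgl lyqy xumi bgzz nqgd
Hunk 4: at line 6 remove [qddq,xmmag] add [hmano] -> 12 lines: lhj wywax tvyz nkjx yirc kfry hmano wukgl lyqy xumi bgzz nqgd
Hunk 5: at line 1 remove [tvyz,nkjx] add [hquk] -> 11 lines: lhj wywax hquk yirc kfry hmano wukgl lyqy xumi bgzz nqgd
Hunk 6: at line 4 remove [hmano,wukgl] add [hvrfx,ahke] -> 11 lines: lhj wywax hquk yirc kfry hvrfx ahke lyqy xumi bgzz nqgd
Final line count: 11

Answer: 11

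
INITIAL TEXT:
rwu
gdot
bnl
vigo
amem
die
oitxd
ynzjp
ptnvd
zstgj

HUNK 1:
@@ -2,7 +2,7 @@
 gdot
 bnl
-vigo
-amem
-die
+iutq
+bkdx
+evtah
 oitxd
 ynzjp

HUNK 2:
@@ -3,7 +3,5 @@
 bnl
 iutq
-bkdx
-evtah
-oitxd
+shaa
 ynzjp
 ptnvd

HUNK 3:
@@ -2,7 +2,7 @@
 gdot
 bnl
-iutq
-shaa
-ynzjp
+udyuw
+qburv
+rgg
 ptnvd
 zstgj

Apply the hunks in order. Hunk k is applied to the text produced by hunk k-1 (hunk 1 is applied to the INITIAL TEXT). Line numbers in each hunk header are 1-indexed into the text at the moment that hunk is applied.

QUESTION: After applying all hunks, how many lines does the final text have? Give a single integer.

Answer: 8

Derivation:
Hunk 1: at line 2 remove [vigo,amem,die] add [iutq,bkdx,evtah] -> 10 lines: rwu gdot bnl iutq bkdx evtah oitxd ynzjp ptnvd zstgj
Hunk 2: at line 3 remove [bkdx,evtah,oitxd] add [shaa] -> 8 lines: rwu gdot bnl iutq shaa ynzjp ptnvd zstgj
Hunk 3: at line 2 remove [iutq,shaa,ynzjp] add [udyuw,qburv,rgg] -> 8 lines: rwu gdot bnl udyuw qburv rgg ptnvd zstgj
Final line count: 8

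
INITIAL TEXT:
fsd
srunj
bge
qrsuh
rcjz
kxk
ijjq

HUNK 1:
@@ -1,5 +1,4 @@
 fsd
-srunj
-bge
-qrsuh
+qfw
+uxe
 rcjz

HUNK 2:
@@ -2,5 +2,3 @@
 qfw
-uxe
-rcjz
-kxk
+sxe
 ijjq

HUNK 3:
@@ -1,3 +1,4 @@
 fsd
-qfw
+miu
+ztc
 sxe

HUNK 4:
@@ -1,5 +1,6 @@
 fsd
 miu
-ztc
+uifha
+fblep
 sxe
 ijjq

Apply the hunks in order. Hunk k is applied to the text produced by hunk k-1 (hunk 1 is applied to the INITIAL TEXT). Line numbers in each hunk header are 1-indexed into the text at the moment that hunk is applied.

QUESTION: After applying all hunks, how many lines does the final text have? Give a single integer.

Answer: 6

Derivation:
Hunk 1: at line 1 remove [srunj,bge,qrsuh] add [qfw,uxe] -> 6 lines: fsd qfw uxe rcjz kxk ijjq
Hunk 2: at line 2 remove [uxe,rcjz,kxk] add [sxe] -> 4 lines: fsd qfw sxe ijjq
Hunk 3: at line 1 remove [qfw] add [miu,ztc] -> 5 lines: fsd miu ztc sxe ijjq
Hunk 4: at line 1 remove [ztc] add [uifha,fblep] -> 6 lines: fsd miu uifha fblep sxe ijjq
Final line count: 6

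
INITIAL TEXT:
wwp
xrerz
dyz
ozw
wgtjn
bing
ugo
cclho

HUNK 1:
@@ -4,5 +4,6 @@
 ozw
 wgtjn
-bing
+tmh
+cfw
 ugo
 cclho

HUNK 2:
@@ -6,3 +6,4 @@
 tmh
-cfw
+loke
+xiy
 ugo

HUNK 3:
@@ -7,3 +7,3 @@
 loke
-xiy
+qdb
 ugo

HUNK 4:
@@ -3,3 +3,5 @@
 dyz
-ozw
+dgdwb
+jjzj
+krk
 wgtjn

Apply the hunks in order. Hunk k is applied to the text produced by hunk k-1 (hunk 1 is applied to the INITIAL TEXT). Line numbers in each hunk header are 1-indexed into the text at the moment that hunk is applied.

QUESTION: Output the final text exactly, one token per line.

Hunk 1: at line 4 remove [bing] add [tmh,cfw] -> 9 lines: wwp xrerz dyz ozw wgtjn tmh cfw ugo cclho
Hunk 2: at line 6 remove [cfw] add [loke,xiy] -> 10 lines: wwp xrerz dyz ozw wgtjn tmh loke xiy ugo cclho
Hunk 3: at line 7 remove [xiy] add [qdb] -> 10 lines: wwp xrerz dyz ozw wgtjn tmh loke qdb ugo cclho
Hunk 4: at line 3 remove [ozw] add [dgdwb,jjzj,krk] -> 12 lines: wwp xrerz dyz dgdwb jjzj krk wgtjn tmh loke qdb ugo cclho

Answer: wwp
xrerz
dyz
dgdwb
jjzj
krk
wgtjn
tmh
loke
qdb
ugo
cclho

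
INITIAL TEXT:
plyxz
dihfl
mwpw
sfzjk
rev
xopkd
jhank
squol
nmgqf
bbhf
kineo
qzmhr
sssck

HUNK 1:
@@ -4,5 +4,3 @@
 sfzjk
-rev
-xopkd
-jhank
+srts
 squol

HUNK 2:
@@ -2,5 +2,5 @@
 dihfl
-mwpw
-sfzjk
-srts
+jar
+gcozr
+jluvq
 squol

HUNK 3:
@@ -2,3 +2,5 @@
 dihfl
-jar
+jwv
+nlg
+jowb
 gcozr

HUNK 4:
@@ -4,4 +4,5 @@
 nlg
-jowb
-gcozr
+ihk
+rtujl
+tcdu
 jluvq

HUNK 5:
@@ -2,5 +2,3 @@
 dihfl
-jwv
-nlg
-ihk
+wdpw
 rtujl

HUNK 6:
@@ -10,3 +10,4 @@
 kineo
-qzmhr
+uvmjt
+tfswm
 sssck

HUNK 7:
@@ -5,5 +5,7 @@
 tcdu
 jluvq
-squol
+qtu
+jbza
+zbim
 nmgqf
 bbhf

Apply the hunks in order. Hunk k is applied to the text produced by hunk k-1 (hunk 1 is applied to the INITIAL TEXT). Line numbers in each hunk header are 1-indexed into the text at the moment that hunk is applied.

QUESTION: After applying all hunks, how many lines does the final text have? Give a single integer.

Answer: 15

Derivation:
Hunk 1: at line 4 remove [rev,xopkd,jhank] add [srts] -> 11 lines: plyxz dihfl mwpw sfzjk srts squol nmgqf bbhf kineo qzmhr sssck
Hunk 2: at line 2 remove [mwpw,sfzjk,srts] add [jar,gcozr,jluvq] -> 11 lines: plyxz dihfl jar gcozr jluvq squol nmgqf bbhf kineo qzmhr sssck
Hunk 3: at line 2 remove [jar] add [jwv,nlg,jowb] -> 13 lines: plyxz dihfl jwv nlg jowb gcozr jluvq squol nmgqf bbhf kineo qzmhr sssck
Hunk 4: at line 4 remove [jowb,gcozr] add [ihk,rtujl,tcdu] -> 14 lines: plyxz dihfl jwv nlg ihk rtujl tcdu jluvq squol nmgqf bbhf kineo qzmhr sssck
Hunk 5: at line 2 remove [jwv,nlg,ihk] add [wdpw] -> 12 lines: plyxz dihfl wdpw rtujl tcdu jluvq squol nmgqf bbhf kineo qzmhr sssck
Hunk 6: at line 10 remove [qzmhr] add [uvmjt,tfswm] -> 13 lines: plyxz dihfl wdpw rtujl tcdu jluvq squol nmgqf bbhf kineo uvmjt tfswm sssck
Hunk 7: at line 5 remove [squol] add [qtu,jbza,zbim] -> 15 lines: plyxz dihfl wdpw rtujl tcdu jluvq qtu jbza zbim nmgqf bbhf kineo uvmjt tfswm sssck
Final line count: 15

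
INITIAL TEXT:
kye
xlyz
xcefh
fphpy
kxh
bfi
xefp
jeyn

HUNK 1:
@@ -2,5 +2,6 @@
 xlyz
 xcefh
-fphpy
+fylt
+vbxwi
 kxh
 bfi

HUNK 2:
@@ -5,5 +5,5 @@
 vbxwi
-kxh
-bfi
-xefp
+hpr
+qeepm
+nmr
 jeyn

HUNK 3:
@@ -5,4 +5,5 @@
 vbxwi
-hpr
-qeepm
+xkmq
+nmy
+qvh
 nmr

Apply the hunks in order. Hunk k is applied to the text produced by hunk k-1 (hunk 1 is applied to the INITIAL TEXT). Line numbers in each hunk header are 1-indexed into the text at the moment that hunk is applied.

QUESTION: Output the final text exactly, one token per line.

Hunk 1: at line 2 remove [fphpy] add [fylt,vbxwi] -> 9 lines: kye xlyz xcefh fylt vbxwi kxh bfi xefp jeyn
Hunk 2: at line 5 remove [kxh,bfi,xefp] add [hpr,qeepm,nmr] -> 9 lines: kye xlyz xcefh fylt vbxwi hpr qeepm nmr jeyn
Hunk 3: at line 5 remove [hpr,qeepm] add [xkmq,nmy,qvh] -> 10 lines: kye xlyz xcefh fylt vbxwi xkmq nmy qvh nmr jeyn

Answer: kye
xlyz
xcefh
fylt
vbxwi
xkmq
nmy
qvh
nmr
jeyn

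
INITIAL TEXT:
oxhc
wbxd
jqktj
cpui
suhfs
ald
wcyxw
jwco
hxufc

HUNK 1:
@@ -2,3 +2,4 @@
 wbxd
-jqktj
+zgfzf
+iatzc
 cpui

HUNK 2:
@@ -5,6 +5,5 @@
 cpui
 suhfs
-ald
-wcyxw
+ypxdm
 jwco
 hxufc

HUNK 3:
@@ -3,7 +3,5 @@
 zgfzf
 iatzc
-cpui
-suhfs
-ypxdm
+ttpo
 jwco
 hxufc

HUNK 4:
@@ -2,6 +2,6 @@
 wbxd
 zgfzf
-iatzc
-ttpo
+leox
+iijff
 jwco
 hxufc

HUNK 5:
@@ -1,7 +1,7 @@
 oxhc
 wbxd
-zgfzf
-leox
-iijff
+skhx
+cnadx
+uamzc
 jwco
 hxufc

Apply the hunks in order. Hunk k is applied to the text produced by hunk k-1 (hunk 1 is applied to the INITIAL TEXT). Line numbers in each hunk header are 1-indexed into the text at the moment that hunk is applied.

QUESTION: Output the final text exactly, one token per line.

Hunk 1: at line 2 remove [jqktj] add [zgfzf,iatzc] -> 10 lines: oxhc wbxd zgfzf iatzc cpui suhfs ald wcyxw jwco hxufc
Hunk 2: at line 5 remove [ald,wcyxw] add [ypxdm] -> 9 lines: oxhc wbxd zgfzf iatzc cpui suhfs ypxdm jwco hxufc
Hunk 3: at line 3 remove [cpui,suhfs,ypxdm] add [ttpo] -> 7 lines: oxhc wbxd zgfzf iatzc ttpo jwco hxufc
Hunk 4: at line 2 remove [iatzc,ttpo] add [leox,iijff] -> 7 lines: oxhc wbxd zgfzf leox iijff jwco hxufc
Hunk 5: at line 1 remove [zgfzf,leox,iijff] add [skhx,cnadx,uamzc] -> 7 lines: oxhc wbxd skhx cnadx uamzc jwco hxufc

Answer: oxhc
wbxd
skhx
cnadx
uamzc
jwco
hxufc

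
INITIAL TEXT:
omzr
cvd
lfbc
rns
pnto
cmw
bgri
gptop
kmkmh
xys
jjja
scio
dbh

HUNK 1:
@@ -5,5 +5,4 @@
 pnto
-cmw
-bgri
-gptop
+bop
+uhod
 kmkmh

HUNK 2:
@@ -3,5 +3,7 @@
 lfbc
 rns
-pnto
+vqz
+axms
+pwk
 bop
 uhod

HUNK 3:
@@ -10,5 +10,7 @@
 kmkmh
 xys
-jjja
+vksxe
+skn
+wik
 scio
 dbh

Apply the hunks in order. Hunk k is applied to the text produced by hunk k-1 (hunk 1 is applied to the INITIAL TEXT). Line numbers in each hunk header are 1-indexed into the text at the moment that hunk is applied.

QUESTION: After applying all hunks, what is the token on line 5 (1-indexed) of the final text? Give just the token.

Hunk 1: at line 5 remove [cmw,bgri,gptop] add [bop,uhod] -> 12 lines: omzr cvd lfbc rns pnto bop uhod kmkmh xys jjja scio dbh
Hunk 2: at line 3 remove [pnto] add [vqz,axms,pwk] -> 14 lines: omzr cvd lfbc rns vqz axms pwk bop uhod kmkmh xys jjja scio dbh
Hunk 3: at line 10 remove [jjja] add [vksxe,skn,wik] -> 16 lines: omzr cvd lfbc rns vqz axms pwk bop uhod kmkmh xys vksxe skn wik scio dbh
Final line 5: vqz

Answer: vqz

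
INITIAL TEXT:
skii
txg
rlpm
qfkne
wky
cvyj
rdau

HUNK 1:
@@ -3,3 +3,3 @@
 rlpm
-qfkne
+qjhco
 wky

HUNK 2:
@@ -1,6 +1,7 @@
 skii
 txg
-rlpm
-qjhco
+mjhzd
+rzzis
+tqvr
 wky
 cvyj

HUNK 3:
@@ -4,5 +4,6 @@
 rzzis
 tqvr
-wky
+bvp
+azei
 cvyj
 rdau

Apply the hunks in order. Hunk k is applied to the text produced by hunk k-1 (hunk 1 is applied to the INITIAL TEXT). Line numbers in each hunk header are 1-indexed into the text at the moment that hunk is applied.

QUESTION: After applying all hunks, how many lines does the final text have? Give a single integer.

Answer: 9

Derivation:
Hunk 1: at line 3 remove [qfkne] add [qjhco] -> 7 lines: skii txg rlpm qjhco wky cvyj rdau
Hunk 2: at line 1 remove [rlpm,qjhco] add [mjhzd,rzzis,tqvr] -> 8 lines: skii txg mjhzd rzzis tqvr wky cvyj rdau
Hunk 3: at line 4 remove [wky] add [bvp,azei] -> 9 lines: skii txg mjhzd rzzis tqvr bvp azei cvyj rdau
Final line count: 9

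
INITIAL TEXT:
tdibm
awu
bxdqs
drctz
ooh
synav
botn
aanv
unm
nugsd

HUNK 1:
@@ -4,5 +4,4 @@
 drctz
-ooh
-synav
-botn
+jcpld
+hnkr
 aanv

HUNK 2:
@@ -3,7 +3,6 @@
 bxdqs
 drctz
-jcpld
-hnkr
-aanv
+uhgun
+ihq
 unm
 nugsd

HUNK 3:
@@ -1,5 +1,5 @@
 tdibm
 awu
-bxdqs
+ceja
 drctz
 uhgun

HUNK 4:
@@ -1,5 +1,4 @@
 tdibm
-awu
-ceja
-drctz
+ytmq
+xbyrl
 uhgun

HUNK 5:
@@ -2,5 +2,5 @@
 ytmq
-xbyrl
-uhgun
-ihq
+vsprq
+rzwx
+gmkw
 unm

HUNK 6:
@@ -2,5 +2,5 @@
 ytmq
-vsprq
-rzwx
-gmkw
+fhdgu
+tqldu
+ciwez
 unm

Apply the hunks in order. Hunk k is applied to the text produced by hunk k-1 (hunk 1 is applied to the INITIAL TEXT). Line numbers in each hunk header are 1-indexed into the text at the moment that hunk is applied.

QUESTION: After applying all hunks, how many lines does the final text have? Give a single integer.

Hunk 1: at line 4 remove [ooh,synav,botn] add [jcpld,hnkr] -> 9 lines: tdibm awu bxdqs drctz jcpld hnkr aanv unm nugsd
Hunk 2: at line 3 remove [jcpld,hnkr,aanv] add [uhgun,ihq] -> 8 lines: tdibm awu bxdqs drctz uhgun ihq unm nugsd
Hunk 3: at line 1 remove [bxdqs] add [ceja] -> 8 lines: tdibm awu ceja drctz uhgun ihq unm nugsd
Hunk 4: at line 1 remove [awu,ceja,drctz] add [ytmq,xbyrl] -> 7 lines: tdibm ytmq xbyrl uhgun ihq unm nugsd
Hunk 5: at line 2 remove [xbyrl,uhgun,ihq] add [vsprq,rzwx,gmkw] -> 7 lines: tdibm ytmq vsprq rzwx gmkw unm nugsd
Hunk 6: at line 2 remove [vsprq,rzwx,gmkw] add [fhdgu,tqldu,ciwez] -> 7 lines: tdibm ytmq fhdgu tqldu ciwez unm nugsd
Final line count: 7

Answer: 7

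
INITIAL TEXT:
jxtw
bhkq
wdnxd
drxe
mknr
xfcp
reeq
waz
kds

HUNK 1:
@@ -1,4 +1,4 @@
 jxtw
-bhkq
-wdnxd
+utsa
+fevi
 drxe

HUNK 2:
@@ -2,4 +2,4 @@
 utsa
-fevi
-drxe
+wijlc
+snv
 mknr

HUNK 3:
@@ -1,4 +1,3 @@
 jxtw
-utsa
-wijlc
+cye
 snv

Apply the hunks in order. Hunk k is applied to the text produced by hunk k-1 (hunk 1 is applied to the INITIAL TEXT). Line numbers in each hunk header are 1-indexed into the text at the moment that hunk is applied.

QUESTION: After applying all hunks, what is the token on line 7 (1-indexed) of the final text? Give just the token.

Hunk 1: at line 1 remove [bhkq,wdnxd] add [utsa,fevi] -> 9 lines: jxtw utsa fevi drxe mknr xfcp reeq waz kds
Hunk 2: at line 2 remove [fevi,drxe] add [wijlc,snv] -> 9 lines: jxtw utsa wijlc snv mknr xfcp reeq waz kds
Hunk 3: at line 1 remove [utsa,wijlc] add [cye] -> 8 lines: jxtw cye snv mknr xfcp reeq waz kds
Final line 7: waz

Answer: waz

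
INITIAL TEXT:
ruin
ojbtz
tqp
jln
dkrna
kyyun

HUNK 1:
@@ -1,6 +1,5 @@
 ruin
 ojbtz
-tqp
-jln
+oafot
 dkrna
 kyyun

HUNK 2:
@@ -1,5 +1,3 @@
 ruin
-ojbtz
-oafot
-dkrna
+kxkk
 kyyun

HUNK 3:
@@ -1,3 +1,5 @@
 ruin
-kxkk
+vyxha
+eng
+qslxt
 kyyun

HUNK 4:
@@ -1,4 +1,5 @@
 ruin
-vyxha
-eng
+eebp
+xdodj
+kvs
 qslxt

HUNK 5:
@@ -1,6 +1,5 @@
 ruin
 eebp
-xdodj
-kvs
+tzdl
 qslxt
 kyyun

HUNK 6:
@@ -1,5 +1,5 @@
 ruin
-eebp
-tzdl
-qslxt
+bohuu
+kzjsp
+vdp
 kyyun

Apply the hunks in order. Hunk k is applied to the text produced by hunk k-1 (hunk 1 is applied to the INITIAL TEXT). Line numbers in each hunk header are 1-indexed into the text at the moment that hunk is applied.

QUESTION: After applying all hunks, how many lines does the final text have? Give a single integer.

Answer: 5

Derivation:
Hunk 1: at line 1 remove [tqp,jln] add [oafot] -> 5 lines: ruin ojbtz oafot dkrna kyyun
Hunk 2: at line 1 remove [ojbtz,oafot,dkrna] add [kxkk] -> 3 lines: ruin kxkk kyyun
Hunk 3: at line 1 remove [kxkk] add [vyxha,eng,qslxt] -> 5 lines: ruin vyxha eng qslxt kyyun
Hunk 4: at line 1 remove [vyxha,eng] add [eebp,xdodj,kvs] -> 6 lines: ruin eebp xdodj kvs qslxt kyyun
Hunk 5: at line 1 remove [xdodj,kvs] add [tzdl] -> 5 lines: ruin eebp tzdl qslxt kyyun
Hunk 6: at line 1 remove [eebp,tzdl,qslxt] add [bohuu,kzjsp,vdp] -> 5 lines: ruin bohuu kzjsp vdp kyyun
Final line count: 5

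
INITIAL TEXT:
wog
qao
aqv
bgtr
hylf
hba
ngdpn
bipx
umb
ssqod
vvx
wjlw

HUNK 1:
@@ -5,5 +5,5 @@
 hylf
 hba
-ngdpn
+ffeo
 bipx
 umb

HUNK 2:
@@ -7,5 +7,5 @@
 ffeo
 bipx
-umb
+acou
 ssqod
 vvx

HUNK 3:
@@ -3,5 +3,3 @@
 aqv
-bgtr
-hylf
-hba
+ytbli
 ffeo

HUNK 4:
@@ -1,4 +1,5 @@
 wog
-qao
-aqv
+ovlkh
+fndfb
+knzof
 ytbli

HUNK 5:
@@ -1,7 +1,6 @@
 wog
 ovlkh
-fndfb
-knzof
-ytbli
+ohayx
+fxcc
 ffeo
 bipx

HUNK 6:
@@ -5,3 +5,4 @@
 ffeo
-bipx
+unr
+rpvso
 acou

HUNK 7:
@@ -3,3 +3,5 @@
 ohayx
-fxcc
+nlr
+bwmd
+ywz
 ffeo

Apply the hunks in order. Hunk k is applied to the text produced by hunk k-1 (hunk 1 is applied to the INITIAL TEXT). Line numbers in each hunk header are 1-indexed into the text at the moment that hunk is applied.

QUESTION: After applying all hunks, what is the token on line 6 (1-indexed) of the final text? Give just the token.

Answer: ywz

Derivation:
Hunk 1: at line 5 remove [ngdpn] add [ffeo] -> 12 lines: wog qao aqv bgtr hylf hba ffeo bipx umb ssqod vvx wjlw
Hunk 2: at line 7 remove [umb] add [acou] -> 12 lines: wog qao aqv bgtr hylf hba ffeo bipx acou ssqod vvx wjlw
Hunk 3: at line 3 remove [bgtr,hylf,hba] add [ytbli] -> 10 lines: wog qao aqv ytbli ffeo bipx acou ssqod vvx wjlw
Hunk 4: at line 1 remove [qao,aqv] add [ovlkh,fndfb,knzof] -> 11 lines: wog ovlkh fndfb knzof ytbli ffeo bipx acou ssqod vvx wjlw
Hunk 5: at line 1 remove [fndfb,knzof,ytbli] add [ohayx,fxcc] -> 10 lines: wog ovlkh ohayx fxcc ffeo bipx acou ssqod vvx wjlw
Hunk 6: at line 5 remove [bipx] add [unr,rpvso] -> 11 lines: wog ovlkh ohayx fxcc ffeo unr rpvso acou ssqod vvx wjlw
Hunk 7: at line 3 remove [fxcc] add [nlr,bwmd,ywz] -> 13 lines: wog ovlkh ohayx nlr bwmd ywz ffeo unr rpvso acou ssqod vvx wjlw
Final line 6: ywz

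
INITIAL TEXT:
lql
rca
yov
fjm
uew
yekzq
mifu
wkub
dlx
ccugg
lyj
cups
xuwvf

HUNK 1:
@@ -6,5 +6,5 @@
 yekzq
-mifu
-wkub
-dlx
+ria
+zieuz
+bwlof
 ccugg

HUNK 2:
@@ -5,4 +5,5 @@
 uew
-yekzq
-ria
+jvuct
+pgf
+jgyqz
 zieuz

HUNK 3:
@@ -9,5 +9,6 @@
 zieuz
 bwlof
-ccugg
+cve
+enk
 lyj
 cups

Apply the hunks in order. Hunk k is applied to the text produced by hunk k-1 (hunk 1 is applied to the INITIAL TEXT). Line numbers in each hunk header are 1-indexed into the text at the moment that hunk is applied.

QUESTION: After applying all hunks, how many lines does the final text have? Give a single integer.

Answer: 15

Derivation:
Hunk 1: at line 6 remove [mifu,wkub,dlx] add [ria,zieuz,bwlof] -> 13 lines: lql rca yov fjm uew yekzq ria zieuz bwlof ccugg lyj cups xuwvf
Hunk 2: at line 5 remove [yekzq,ria] add [jvuct,pgf,jgyqz] -> 14 lines: lql rca yov fjm uew jvuct pgf jgyqz zieuz bwlof ccugg lyj cups xuwvf
Hunk 3: at line 9 remove [ccugg] add [cve,enk] -> 15 lines: lql rca yov fjm uew jvuct pgf jgyqz zieuz bwlof cve enk lyj cups xuwvf
Final line count: 15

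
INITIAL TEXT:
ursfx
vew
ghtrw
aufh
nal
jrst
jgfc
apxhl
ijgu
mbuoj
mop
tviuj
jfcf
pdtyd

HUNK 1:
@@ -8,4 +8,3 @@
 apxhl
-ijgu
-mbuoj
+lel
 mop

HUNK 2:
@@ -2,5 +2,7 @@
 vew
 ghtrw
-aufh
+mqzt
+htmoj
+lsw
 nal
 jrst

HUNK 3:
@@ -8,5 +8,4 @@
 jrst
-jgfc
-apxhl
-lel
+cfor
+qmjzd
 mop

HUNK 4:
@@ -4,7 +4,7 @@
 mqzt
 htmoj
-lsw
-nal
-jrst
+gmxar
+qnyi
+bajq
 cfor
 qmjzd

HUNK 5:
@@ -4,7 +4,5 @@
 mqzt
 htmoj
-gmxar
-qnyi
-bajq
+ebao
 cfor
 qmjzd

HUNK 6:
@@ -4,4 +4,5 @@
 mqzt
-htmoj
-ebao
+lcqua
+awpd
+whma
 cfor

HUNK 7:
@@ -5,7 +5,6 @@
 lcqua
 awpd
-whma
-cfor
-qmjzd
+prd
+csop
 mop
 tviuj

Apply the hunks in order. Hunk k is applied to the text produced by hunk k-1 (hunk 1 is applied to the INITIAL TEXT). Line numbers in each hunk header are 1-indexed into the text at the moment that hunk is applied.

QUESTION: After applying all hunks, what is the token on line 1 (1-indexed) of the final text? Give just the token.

Answer: ursfx

Derivation:
Hunk 1: at line 8 remove [ijgu,mbuoj] add [lel] -> 13 lines: ursfx vew ghtrw aufh nal jrst jgfc apxhl lel mop tviuj jfcf pdtyd
Hunk 2: at line 2 remove [aufh] add [mqzt,htmoj,lsw] -> 15 lines: ursfx vew ghtrw mqzt htmoj lsw nal jrst jgfc apxhl lel mop tviuj jfcf pdtyd
Hunk 3: at line 8 remove [jgfc,apxhl,lel] add [cfor,qmjzd] -> 14 lines: ursfx vew ghtrw mqzt htmoj lsw nal jrst cfor qmjzd mop tviuj jfcf pdtyd
Hunk 4: at line 4 remove [lsw,nal,jrst] add [gmxar,qnyi,bajq] -> 14 lines: ursfx vew ghtrw mqzt htmoj gmxar qnyi bajq cfor qmjzd mop tviuj jfcf pdtyd
Hunk 5: at line 4 remove [gmxar,qnyi,bajq] add [ebao] -> 12 lines: ursfx vew ghtrw mqzt htmoj ebao cfor qmjzd mop tviuj jfcf pdtyd
Hunk 6: at line 4 remove [htmoj,ebao] add [lcqua,awpd,whma] -> 13 lines: ursfx vew ghtrw mqzt lcqua awpd whma cfor qmjzd mop tviuj jfcf pdtyd
Hunk 7: at line 5 remove [whma,cfor,qmjzd] add [prd,csop] -> 12 lines: ursfx vew ghtrw mqzt lcqua awpd prd csop mop tviuj jfcf pdtyd
Final line 1: ursfx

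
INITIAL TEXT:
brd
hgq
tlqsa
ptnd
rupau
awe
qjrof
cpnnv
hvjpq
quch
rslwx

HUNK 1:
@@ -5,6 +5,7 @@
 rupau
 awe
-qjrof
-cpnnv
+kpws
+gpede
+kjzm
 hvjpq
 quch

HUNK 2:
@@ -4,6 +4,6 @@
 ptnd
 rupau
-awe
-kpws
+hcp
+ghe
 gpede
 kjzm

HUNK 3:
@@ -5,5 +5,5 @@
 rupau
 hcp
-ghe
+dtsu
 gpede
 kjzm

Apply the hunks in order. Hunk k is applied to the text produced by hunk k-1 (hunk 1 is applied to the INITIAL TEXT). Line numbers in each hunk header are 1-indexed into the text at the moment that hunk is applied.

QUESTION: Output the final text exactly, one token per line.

Answer: brd
hgq
tlqsa
ptnd
rupau
hcp
dtsu
gpede
kjzm
hvjpq
quch
rslwx

Derivation:
Hunk 1: at line 5 remove [qjrof,cpnnv] add [kpws,gpede,kjzm] -> 12 lines: brd hgq tlqsa ptnd rupau awe kpws gpede kjzm hvjpq quch rslwx
Hunk 2: at line 4 remove [awe,kpws] add [hcp,ghe] -> 12 lines: brd hgq tlqsa ptnd rupau hcp ghe gpede kjzm hvjpq quch rslwx
Hunk 3: at line 5 remove [ghe] add [dtsu] -> 12 lines: brd hgq tlqsa ptnd rupau hcp dtsu gpede kjzm hvjpq quch rslwx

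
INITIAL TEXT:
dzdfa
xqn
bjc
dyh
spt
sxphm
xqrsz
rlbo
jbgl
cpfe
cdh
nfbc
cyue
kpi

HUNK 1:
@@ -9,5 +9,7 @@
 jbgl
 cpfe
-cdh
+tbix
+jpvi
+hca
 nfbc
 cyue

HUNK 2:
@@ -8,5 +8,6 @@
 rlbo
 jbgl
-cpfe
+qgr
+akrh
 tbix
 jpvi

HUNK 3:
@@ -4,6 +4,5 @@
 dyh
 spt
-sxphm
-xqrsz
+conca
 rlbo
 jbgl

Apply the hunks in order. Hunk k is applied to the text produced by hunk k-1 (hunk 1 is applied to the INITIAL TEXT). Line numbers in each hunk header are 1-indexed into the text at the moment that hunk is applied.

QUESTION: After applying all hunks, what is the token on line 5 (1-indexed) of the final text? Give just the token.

Hunk 1: at line 9 remove [cdh] add [tbix,jpvi,hca] -> 16 lines: dzdfa xqn bjc dyh spt sxphm xqrsz rlbo jbgl cpfe tbix jpvi hca nfbc cyue kpi
Hunk 2: at line 8 remove [cpfe] add [qgr,akrh] -> 17 lines: dzdfa xqn bjc dyh spt sxphm xqrsz rlbo jbgl qgr akrh tbix jpvi hca nfbc cyue kpi
Hunk 3: at line 4 remove [sxphm,xqrsz] add [conca] -> 16 lines: dzdfa xqn bjc dyh spt conca rlbo jbgl qgr akrh tbix jpvi hca nfbc cyue kpi
Final line 5: spt

Answer: spt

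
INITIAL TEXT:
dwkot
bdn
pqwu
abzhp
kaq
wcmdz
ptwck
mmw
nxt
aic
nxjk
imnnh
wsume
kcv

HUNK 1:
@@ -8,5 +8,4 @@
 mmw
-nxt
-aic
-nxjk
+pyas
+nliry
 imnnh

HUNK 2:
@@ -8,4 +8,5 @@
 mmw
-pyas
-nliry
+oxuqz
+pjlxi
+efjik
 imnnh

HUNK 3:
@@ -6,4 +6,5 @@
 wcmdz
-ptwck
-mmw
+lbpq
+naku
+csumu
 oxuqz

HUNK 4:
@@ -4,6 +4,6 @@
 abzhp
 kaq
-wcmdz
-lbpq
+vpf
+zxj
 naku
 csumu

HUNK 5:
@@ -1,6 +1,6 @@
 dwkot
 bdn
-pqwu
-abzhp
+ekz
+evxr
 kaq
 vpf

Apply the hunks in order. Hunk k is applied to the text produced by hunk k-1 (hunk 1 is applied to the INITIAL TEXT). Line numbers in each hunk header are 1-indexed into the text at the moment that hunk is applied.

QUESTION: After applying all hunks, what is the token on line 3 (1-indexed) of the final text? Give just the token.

Hunk 1: at line 8 remove [nxt,aic,nxjk] add [pyas,nliry] -> 13 lines: dwkot bdn pqwu abzhp kaq wcmdz ptwck mmw pyas nliry imnnh wsume kcv
Hunk 2: at line 8 remove [pyas,nliry] add [oxuqz,pjlxi,efjik] -> 14 lines: dwkot bdn pqwu abzhp kaq wcmdz ptwck mmw oxuqz pjlxi efjik imnnh wsume kcv
Hunk 3: at line 6 remove [ptwck,mmw] add [lbpq,naku,csumu] -> 15 lines: dwkot bdn pqwu abzhp kaq wcmdz lbpq naku csumu oxuqz pjlxi efjik imnnh wsume kcv
Hunk 4: at line 4 remove [wcmdz,lbpq] add [vpf,zxj] -> 15 lines: dwkot bdn pqwu abzhp kaq vpf zxj naku csumu oxuqz pjlxi efjik imnnh wsume kcv
Hunk 5: at line 1 remove [pqwu,abzhp] add [ekz,evxr] -> 15 lines: dwkot bdn ekz evxr kaq vpf zxj naku csumu oxuqz pjlxi efjik imnnh wsume kcv
Final line 3: ekz

Answer: ekz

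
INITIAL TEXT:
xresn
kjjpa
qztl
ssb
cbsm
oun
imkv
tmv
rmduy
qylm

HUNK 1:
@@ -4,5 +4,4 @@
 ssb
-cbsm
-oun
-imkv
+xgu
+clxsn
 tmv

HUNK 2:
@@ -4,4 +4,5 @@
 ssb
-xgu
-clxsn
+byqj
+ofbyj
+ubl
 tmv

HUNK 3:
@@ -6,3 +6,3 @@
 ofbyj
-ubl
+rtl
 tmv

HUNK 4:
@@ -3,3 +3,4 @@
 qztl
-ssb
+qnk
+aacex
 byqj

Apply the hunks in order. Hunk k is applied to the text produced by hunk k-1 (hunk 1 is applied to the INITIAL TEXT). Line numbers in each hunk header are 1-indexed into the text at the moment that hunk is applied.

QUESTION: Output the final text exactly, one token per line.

Answer: xresn
kjjpa
qztl
qnk
aacex
byqj
ofbyj
rtl
tmv
rmduy
qylm

Derivation:
Hunk 1: at line 4 remove [cbsm,oun,imkv] add [xgu,clxsn] -> 9 lines: xresn kjjpa qztl ssb xgu clxsn tmv rmduy qylm
Hunk 2: at line 4 remove [xgu,clxsn] add [byqj,ofbyj,ubl] -> 10 lines: xresn kjjpa qztl ssb byqj ofbyj ubl tmv rmduy qylm
Hunk 3: at line 6 remove [ubl] add [rtl] -> 10 lines: xresn kjjpa qztl ssb byqj ofbyj rtl tmv rmduy qylm
Hunk 4: at line 3 remove [ssb] add [qnk,aacex] -> 11 lines: xresn kjjpa qztl qnk aacex byqj ofbyj rtl tmv rmduy qylm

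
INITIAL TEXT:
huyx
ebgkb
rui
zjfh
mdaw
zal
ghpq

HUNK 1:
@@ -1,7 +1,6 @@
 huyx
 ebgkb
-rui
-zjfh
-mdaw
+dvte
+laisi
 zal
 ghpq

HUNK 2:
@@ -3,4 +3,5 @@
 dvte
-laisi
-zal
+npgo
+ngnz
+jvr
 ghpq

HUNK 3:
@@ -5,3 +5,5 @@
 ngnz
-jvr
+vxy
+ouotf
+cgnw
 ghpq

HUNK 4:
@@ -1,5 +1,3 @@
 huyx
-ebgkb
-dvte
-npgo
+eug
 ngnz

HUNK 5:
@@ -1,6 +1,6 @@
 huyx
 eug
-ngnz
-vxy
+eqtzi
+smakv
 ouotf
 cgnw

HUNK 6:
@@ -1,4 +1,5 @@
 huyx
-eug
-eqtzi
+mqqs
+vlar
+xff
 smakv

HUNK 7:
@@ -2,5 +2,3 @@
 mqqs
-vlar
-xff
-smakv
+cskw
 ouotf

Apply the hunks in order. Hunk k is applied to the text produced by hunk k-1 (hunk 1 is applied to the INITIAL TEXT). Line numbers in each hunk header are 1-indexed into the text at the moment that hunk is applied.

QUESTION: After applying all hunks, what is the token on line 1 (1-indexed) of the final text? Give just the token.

Answer: huyx

Derivation:
Hunk 1: at line 1 remove [rui,zjfh,mdaw] add [dvte,laisi] -> 6 lines: huyx ebgkb dvte laisi zal ghpq
Hunk 2: at line 3 remove [laisi,zal] add [npgo,ngnz,jvr] -> 7 lines: huyx ebgkb dvte npgo ngnz jvr ghpq
Hunk 3: at line 5 remove [jvr] add [vxy,ouotf,cgnw] -> 9 lines: huyx ebgkb dvte npgo ngnz vxy ouotf cgnw ghpq
Hunk 4: at line 1 remove [ebgkb,dvte,npgo] add [eug] -> 7 lines: huyx eug ngnz vxy ouotf cgnw ghpq
Hunk 5: at line 1 remove [ngnz,vxy] add [eqtzi,smakv] -> 7 lines: huyx eug eqtzi smakv ouotf cgnw ghpq
Hunk 6: at line 1 remove [eug,eqtzi] add [mqqs,vlar,xff] -> 8 lines: huyx mqqs vlar xff smakv ouotf cgnw ghpq
Hunk 7: at line 2 remove [vlar,xff,smakv] add [cskw] -> 6 lines: huyx mqqs cskw ouotf cgnw ghpq
Final line 1: huyx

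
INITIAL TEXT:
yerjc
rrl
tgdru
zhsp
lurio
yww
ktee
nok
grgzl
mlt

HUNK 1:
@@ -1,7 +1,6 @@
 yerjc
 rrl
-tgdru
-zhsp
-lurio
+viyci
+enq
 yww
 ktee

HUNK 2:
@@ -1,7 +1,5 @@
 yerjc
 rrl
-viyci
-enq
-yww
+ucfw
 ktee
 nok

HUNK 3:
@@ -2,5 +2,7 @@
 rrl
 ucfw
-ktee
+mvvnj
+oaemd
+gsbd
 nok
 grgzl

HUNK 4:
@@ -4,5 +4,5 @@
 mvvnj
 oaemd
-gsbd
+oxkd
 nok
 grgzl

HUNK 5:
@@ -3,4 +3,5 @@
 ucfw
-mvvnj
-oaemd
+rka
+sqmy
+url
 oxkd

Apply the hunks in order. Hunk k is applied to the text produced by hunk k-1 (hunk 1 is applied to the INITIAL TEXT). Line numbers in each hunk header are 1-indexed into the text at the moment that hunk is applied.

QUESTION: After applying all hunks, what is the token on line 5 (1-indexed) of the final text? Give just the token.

Hunk 1: at line 1 remove [tgdru,zhsp,lurio] add [viyci,enq] -> 9 lines: yerjc rrl viyci enq yww ktee nok grgzl mlt
Hunk 2: at line 1 remove [viyci,enq,yww] add [ucfw] -> 7 lines: yerjc rrl ucfw ktee nok grgzl mlt
Hunk 3: at line 2 remove [ktee] add [mvvnj,oaemd,gsbd] -> 9 lines: yerjc rrl ucfw mvvnj oaemd gsbd nok grgzl mlt
Hunk 4: at line 4 remove [gsbd] add [oxkd] -> 9 lines: yerjc rrl ucfw mvvnj oaemd oxkd nok grgzl mlt
Hunk 5: at line 3 remove [mvvnj,oaemd] add [rka,sqmy,url] -> 10 lines: yerjc rrl ucfw rka sqmy url oxkd nok grgzl mlt
Final line 5: sqmy

Answer: sqmy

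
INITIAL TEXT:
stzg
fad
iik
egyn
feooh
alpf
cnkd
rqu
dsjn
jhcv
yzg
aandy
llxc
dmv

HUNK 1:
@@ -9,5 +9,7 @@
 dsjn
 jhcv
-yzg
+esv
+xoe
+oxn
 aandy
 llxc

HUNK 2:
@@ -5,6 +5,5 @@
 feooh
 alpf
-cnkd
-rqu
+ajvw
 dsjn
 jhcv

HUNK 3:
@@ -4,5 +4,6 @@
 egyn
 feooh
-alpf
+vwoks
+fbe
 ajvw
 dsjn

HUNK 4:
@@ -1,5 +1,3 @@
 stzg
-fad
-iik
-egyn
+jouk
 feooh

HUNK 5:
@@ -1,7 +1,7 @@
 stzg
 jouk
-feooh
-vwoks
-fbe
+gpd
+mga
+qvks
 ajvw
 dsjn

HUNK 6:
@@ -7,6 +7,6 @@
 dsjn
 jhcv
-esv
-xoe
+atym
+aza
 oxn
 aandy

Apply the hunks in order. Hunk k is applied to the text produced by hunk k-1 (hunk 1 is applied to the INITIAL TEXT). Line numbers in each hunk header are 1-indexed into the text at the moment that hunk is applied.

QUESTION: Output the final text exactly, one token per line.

Hunk 1: at line 9 remove [yzg] add [esv,xoe,oxn] -> 16 lines: stzg fad iik egyn feooh alpf cnkd rqu dsjn jhcv esv xoe oxn aandy llxc dmv
Hunk 2: at line 5 remove [cnkd,rqu] add [ajvw] -> 15 lines: stzg fad iik egyn feooh alpf ajvw dsjn jhcv esv xoe oxn aandy llxc dmv
Hunk 3: at line 4 remove [alpf] add [vwoks,fbe] -> 16 lines: stzg fad iik egyn feooh vwoks fbe ajvw dsjn jhcv esv xoe oxn aandy llxc dmv
Hunk 4: at line 1 remove [fad,iik,egyn] add [jouk] -> 14 lines: stzg jouk feooh vwoks fbe ajvw dsjn jhcv esv xoe oxn aandy llxc dmv
Hunk 5: at line 1 remove [feooh,vwoks,fbe] add [gpd,mga,qvks] -> 14 lines: stzg jouk gpd mga qvks ajvw dsjn jhcv esv xoe oxn aandy llxc dmv
Hunk 6: at line 7 remove [esv,xoe] add [atym,aza] -> 14 lines: stzg jouk gpd mga qvks ajvw dsjn jhcv atym aza oxn aandy llxc dmv

Answer: stzg
jouk
gpd
mga
qvks
ajvw
dsjn
jhcv
atym
aza
oxn
aandy
llxc
dmv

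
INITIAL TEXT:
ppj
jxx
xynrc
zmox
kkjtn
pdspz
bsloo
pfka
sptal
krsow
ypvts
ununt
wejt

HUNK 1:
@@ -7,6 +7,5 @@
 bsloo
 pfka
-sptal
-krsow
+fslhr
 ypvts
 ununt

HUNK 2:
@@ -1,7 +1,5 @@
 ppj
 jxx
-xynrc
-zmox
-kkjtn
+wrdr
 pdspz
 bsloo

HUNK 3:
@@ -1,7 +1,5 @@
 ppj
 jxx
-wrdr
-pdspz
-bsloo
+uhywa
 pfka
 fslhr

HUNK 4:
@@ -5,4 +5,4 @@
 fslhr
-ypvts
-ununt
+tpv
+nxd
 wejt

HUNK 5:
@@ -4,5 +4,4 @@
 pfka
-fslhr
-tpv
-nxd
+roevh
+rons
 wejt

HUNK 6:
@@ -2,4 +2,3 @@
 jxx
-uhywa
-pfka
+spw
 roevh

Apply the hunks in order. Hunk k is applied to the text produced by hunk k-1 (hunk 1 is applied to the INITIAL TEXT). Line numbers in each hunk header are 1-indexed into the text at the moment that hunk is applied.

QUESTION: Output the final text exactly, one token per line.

Answer: ppj
jxx
spw
roevh
rons
wejt

Derivation:
Hunk 1: at line 7 remove [sptal,krsow] add [fslhr] -> 12 lines: ppj jxx xynrc zmox kkjtn pdspz bsloo pfka fslhr ypvts ununt wejt
Hunk 2: at line 1 remove [xynrc,zmox,kkjtn] add [wrdr] -> 10 lines: ppj jxx wrdr pdspz bsloo pfka fslhr ypvts ununt wejt
Hunk 3: at line 1 remove [wrdr,pdspz,bsloo] add [uhywa] -> 8 lines: ppj jxx uhywa pfka fslhr ypvts ununt wejt
Hunk 4: at line 5 remove [ypvts,ununt] add [tpv,nxd] -> 8 lines: ppj jxx uhywa pfka fslhr tpv nxd wejt
Hunk 5: at line 4 remove [fslhr,tpv,nxd] add [roevh,rons] -> 7 lines: ppj jxx uhywa pfka roevh rons wejt
Hunk 6: at line 2 remove [uhywa,pfka] add [spw] -> 6 lines: ppj jxx spw roevh rons wejt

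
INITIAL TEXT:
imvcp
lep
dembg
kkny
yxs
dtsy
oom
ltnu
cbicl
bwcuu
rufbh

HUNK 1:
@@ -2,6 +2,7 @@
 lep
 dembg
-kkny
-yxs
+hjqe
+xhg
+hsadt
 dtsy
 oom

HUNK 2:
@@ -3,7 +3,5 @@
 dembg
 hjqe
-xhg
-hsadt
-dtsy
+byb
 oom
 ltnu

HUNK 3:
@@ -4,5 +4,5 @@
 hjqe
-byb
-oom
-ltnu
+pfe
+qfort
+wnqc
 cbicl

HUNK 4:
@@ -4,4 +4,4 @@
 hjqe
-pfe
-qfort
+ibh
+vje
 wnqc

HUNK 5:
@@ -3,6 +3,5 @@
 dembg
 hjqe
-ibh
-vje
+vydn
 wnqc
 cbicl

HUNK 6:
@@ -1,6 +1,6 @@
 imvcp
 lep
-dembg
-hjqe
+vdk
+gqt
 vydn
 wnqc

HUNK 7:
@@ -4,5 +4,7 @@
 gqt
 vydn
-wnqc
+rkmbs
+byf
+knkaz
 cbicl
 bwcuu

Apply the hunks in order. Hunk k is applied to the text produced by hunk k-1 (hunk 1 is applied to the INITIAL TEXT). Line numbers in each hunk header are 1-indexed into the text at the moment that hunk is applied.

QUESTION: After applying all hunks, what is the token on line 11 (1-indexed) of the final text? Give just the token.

Hunk 1: at line 2 remove [kkny,yxs] add [hjqe,xhg,hsadt] -> 12 lines: imvcp lep dembg hjqe xhg hsadt dtsy oom ltnu cbicl bwcuu rufbh
Hunk 2: at line 3 remove [xhg,hsadt,dtsy] add [byb] -> 10 lines: imvcp lep dembg hjqe byb oom ltnu cbicl bwcuu rufbh
Hunk 3: at line 4 remove [byb,oom,ltnu] add [pfe,qfort,wnqc] -> 10 lines: imvcp lep dembg hjqe pfe qfort wnqc cbicl bwcuu rufbh
Hunk 4: at line 4 remove [pfe,qfort] add [ibh,vje] -> 10 lines: imvcp lep dembg hjqe ibh vje wnqc cbicl bwcuu rufbh
Hunk 5: at line 3 remove [ibh,vje] add [vydn] -> 9 lines: imvcp lep dembg hjqe vydn wnqc cbicl bwcuu rufbh
Hunk 6: at line 1 remove [dembg,hjqe] add [vdk,gqt] -> 9 lines: imvcp lep vdk gqt vydn wnqc cbicl bwcuu rufbh
Hunk 7: at line 4 remove [wnqc] add [rkmbs,byf,knkaz] -> 11 lines: imvcp lep vdk gqt vydn rkmbs byf knkaz cbicl bwcuu rufbh
Final line 11: rufbh

Answer: rufbh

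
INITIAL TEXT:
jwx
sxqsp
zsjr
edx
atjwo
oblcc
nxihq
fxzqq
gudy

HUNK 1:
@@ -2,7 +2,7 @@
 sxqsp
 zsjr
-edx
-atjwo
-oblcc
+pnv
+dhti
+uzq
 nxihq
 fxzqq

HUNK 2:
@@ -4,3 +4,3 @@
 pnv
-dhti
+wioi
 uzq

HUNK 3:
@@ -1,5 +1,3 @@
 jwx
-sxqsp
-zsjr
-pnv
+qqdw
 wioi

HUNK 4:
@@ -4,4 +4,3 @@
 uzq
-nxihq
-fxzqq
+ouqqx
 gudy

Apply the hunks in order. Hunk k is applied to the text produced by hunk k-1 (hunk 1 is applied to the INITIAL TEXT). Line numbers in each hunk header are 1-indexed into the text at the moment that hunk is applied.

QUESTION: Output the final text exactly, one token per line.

Hunk 1: at line 2 remove [edx,atjwo,oblcc] add [pnv,dhti,uzq] -> 9 lines: jwx sxqsp zsjr pnv dhti uzq nxihq fxzqq gudy
Hunk 2: at line 4 remove [dhti] add [wioi] -> 9 lines: jwx sxqsp zsjr pnv wioi uzq nxihq fxzqq gudy
Hunk 3: at line 1 remove [sxqsp,zsjr,pnv] add [qqdw] -> 7 lines: jwx qqdw wioi uzq nxihq fxzqq gudy
Hunk 4: at line 4 remove [nxihq,fxzqq] add [ouqqx] -> 6 lines: jwx qqdw wioi uzq ouqqx gudy

Answer: jwx
qqdw
wioi
uzq
ouqqx
gudy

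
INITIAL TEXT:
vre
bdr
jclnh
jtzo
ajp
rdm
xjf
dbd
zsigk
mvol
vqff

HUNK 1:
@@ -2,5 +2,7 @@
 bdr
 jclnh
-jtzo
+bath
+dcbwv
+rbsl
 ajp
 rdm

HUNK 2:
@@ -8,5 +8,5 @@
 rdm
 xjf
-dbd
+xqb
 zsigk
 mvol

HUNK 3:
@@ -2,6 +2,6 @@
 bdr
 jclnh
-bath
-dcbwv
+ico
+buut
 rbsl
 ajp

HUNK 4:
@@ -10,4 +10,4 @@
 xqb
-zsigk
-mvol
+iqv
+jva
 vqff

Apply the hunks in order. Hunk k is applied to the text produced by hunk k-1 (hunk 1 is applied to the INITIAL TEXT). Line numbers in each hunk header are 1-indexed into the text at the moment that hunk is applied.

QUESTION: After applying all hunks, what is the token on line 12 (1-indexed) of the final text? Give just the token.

Answer: jva

Derivation:
Hunk 1: at line 2 remove [jtzo] add [bath,dcbwv,rbsl] -> 13 lines: vre bdr jclnh bath dcbwv rbsl ajp rdm xjf dbd zsigk mvol vqff
Hunk 2: at line 8 remove [dbd] add [xqb] -> 13 lines: vre bdr jclnh bath dcbwv rbsl ajp rdm xjf xqb zsigk mvol vqff
Hunk 3: at line 2 remove [bath,dcbwv] add [ico,buut] -> 13 lines: vre bdr jclnh ico buut rbsl ajp rdm xjf xqb zsigk mvol vqff
Hunk 4: at line 10 remove [zsigk,mvol] add [iqv,jva] -> 13 lines: vre bdr jclnh ico buut rbsl ajp rdm xjf xqb iqv jva vqff
Final line 12: jva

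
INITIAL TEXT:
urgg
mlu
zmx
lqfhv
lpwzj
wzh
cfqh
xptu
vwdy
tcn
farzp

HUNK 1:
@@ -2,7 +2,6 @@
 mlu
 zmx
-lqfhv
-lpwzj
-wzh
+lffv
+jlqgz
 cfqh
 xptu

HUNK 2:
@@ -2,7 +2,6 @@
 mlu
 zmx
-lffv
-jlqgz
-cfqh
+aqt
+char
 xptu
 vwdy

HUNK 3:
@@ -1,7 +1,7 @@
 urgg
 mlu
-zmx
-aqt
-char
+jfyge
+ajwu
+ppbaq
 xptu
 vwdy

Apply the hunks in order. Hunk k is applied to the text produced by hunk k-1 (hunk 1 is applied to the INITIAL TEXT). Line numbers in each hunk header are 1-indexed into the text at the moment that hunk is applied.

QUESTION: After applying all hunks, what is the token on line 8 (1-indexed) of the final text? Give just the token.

Answer: tcn

Derivation:
Hunk 1: at line 2 remove [lqfhv,lpwzj,wzh] add [lffv,jlqgz] -> 10 lines: urgg mlu zmx lffv jlqgz cfqh xptu vwdy tcn farzp
Hunk 2: at line 2 remove [lffv,jlqgz,cfqh] add [aqt,char] -> 9 lines: urgg mlu zmx aqt char xptu vwdy tcn farzp
Hunk 3: at line 1 remove [zmx,aqt,char] add [jfyge,ajwu,ppbaq] -> 9 lines: urgg mlu jfyge ajwu ppbaq xptu vwdy tcn farzp
Final line 8: tcn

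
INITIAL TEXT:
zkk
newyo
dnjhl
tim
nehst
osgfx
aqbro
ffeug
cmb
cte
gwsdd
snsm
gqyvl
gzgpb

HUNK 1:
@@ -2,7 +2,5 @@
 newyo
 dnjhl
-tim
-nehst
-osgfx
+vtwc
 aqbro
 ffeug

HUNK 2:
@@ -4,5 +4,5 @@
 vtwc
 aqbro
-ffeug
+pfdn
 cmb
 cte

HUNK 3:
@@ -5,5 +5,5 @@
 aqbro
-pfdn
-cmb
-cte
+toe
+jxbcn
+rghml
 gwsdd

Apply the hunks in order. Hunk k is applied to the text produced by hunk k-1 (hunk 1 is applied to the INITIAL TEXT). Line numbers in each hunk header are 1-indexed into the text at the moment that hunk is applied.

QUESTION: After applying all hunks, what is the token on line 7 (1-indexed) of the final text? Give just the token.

Hunk 1: at line 2 remove [tim,nehst,osgfx] add [vtwc] -> 12 lines: zkk newyo dnjhl vtwc aqbro ffeug cmb cte gwsdd snsm gqyvl gzgpb
Hunk 2: at line 4 remove [ffeug] add [pfdn] -> 12 lines: zkk newyo dnjhl vtwc aqbro pfdn cmb cte gwsdd snsm gqyvl gzgpb
Hunk 3: at line 5 remove [pfdn,cmb,cte] add [toe,jxbcn,rghml] -> 12 lines: zkk newyo dnjhl vtwc aqbro toe jxbcn rghml gwsdd snsm gqyvl gzgpb
Final line 7: jxbcn

Answer: jxbcn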